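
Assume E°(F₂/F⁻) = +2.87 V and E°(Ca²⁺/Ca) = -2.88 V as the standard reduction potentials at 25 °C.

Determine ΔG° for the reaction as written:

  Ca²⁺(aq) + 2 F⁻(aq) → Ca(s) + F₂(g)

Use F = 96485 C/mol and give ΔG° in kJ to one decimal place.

As written, Ca²⁺/Ca is reduced (cathode) and F₂/F⁻ is oxidised (anode), so E°cell = (-2.88) − (+2.87) = -5.75 V.
Balancing electrons gives n = 2.
ΔG° = −nFE° = −(2)(96485)(-5.75) = 1,109,578 J = +1109.6 kJ.

+1109.6 kJ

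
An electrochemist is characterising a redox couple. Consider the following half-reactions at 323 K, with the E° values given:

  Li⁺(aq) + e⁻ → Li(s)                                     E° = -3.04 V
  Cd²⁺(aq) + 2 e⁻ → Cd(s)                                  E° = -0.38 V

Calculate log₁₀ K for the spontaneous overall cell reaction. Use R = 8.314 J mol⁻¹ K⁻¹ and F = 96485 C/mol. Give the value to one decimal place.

83.0

Cathode: Cd²⁺/Cd; anode: Li⁺/Li. E°cell = (-0.38) − (-3.04) = +2.66 V, with n = 2.
ΔG° = −nFE° = −RT ln K, so ln K = nFE°/(RT) = (2)(96485)(+2.66) / ((8.314)(323)) = 191.143.
log₁₀ K = 191.143 / ln 10 = 83.0.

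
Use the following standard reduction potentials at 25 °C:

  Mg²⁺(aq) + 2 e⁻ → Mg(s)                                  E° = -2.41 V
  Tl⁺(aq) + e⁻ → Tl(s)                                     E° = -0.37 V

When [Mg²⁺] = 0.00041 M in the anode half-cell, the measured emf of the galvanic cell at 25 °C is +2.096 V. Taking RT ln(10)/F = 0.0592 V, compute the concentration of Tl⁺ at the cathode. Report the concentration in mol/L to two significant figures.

Tl⁺/Tl is the cathode, Mg²⁺/Mg the anode: E°cell = +2.04 V, n = 2.
Overall reaction: 2 Tl⁺(aq) + Mg(s) → 2 Tl(s) + Mg²⁺(aq); Q = [Mg²⁺]^1/[Tl⁺]^2.
From E = E° − (0.0592/n) log Q: log Q = (E° − E)·n/0.0592 = (+2.04 − (+2.096))·2/0.0592 = -1.8919.
So 2·log[Tl⁺] = 1·log(0.00041) − log Q = -3.3872 − (-1.8919) = -1.4953; log[Tl⁺] = -1.4953 / 2 = -0.7477; [Tl⁺] = 10^(-0.7477) ≈ 0.18 M.

0.18 M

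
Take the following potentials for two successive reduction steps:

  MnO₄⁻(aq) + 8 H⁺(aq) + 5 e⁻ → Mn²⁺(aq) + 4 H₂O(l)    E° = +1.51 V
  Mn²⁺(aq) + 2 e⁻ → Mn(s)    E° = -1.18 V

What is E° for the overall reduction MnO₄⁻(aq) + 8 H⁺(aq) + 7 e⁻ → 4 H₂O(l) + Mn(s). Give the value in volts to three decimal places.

Standard free energies of sequential steps add: ΔG°₃ = ΔG°₁ + ΔG°₂, so n₃E°₃ = n₁E°₁ + n₂E°₂.
E°₃ = (5×+1.51 + 2×-1.18) / 7 = (+5.190) / 7 = +0.741 V.
Simply averaging or adding the two E° values would be wrong; the electron-weighted sum is required.

+0.741 V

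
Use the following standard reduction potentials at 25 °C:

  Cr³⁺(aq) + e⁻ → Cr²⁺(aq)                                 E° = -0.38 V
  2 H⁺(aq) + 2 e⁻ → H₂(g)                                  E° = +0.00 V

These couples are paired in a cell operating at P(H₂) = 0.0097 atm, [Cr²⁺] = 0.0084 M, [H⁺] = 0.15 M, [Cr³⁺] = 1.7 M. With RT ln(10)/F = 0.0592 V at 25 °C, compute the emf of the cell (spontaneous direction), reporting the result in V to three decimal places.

+0.254 V

H⁺/H₂ is the cathode (higher E°), Cr³⁺/Cr²⁺ the anode: E°cell = +0.00 − (-0.38) = +0.38 V, n = 2.
Overall: 2 H⁺(aq) + 2 Cr²⁺(aq) → H₂(g) + 2 Cr³⁺(aq)
Q = P(H₂)·[Cr³⁺]^2 / ([H⁺]^2·[Cr²⁺]^2); log Q = 4.247.
E = E° − (0.0592/n) log Q = +0.38 − (0.0592/2)(4.247) = +0.254 V.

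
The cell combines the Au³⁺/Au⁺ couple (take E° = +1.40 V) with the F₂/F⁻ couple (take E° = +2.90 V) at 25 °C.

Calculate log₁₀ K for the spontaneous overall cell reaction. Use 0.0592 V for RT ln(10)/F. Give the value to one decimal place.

50.7

Cathode: F₂/F⁻; anode: Au³⁺/Au⁺. E°cell = +1.50 V, n = 2.
log K = nE°cell / 0.0592 = (2)(+1.50) / 0.0592 = 50.7.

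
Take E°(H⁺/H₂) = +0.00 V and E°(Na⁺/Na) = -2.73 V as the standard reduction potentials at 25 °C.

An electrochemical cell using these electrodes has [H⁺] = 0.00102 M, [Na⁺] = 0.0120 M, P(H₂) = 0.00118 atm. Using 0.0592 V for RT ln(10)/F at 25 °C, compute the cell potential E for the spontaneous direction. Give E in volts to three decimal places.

+2.753 V

H⁺/H₂ is the cathode (higher E°), Na⁺/Na the anode: E°cell = +0.00 − (-2.73) = +2.73 V, n = 2.
Overall: 2 H⁺(aq) + 2 Na(s) → H₂(g) + 2 Na⁺(aq)
Q = P(H₂)·[Na⁺]^2 / ([H⁺]^2); log Q = -0.787.
E = E° − (0.0592/n) log Q = +2.73 − (0.0592/2)(-0.787) = +2.753 V.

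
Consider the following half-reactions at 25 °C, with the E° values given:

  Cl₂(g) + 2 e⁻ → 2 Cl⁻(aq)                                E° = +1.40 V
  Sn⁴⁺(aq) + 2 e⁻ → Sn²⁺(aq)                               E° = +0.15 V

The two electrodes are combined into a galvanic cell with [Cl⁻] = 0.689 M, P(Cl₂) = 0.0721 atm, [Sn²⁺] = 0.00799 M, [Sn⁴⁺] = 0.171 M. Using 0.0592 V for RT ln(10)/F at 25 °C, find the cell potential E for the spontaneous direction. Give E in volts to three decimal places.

Cl₂/Cl⁻ is the cathode (higher E°), Sn⁴⁺/Sn²⁺ the anode: E°cell = +1.40 − (+0.15) = +1.25 V, n = 2.
Overall: Cl₂(g) + Sn²⁺(aq) → 2 Cl⁻(aq) + Sn⁴⁺(aq)
Q = [Cl⁻]^2·[Sn⁴⁺] / (P(Cl₂)·[Sn²⁺]); log Q = 2.149.
E = E° − (0.0592/n) log Q = +1.25 − (0.0592/2)(2.149) = +1.186 V.

+1.186 V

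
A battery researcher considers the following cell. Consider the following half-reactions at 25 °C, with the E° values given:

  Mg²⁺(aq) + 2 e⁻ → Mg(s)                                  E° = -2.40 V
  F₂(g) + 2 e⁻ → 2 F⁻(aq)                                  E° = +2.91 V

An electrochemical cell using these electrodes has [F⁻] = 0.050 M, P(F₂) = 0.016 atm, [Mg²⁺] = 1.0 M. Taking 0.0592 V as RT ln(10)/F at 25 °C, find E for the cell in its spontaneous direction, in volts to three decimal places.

F₂/F⁻ is the cathode (higher E°), Mg²⁺/Mg the anode: E°cell = +2.91 − (-2.40) = +5.31 V, n = 2.
Overall: F₂(g) + Mg(s) → 2 F⁻(aq) + Mg²⁺(aq)
Q = [F⁻]^2·[Mg²⁺] / (P(F₂)); log Q = -0.806.
E = E° − (0.0592/n) log Q = +5.31 − (0.0592/2)(-0.806) = +5.334 V.

+5.334 V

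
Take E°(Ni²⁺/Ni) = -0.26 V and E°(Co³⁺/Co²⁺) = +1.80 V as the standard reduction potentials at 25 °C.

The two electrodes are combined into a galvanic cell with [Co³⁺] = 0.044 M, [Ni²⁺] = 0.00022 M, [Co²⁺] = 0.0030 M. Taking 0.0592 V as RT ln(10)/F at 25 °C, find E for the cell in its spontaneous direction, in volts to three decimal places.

+2.237 V

Co³⁺/Co²⁺ is the cathode (higher E°), Ni²⁺/Ni the anode: E°cell = +1.80 − (-0.26) = +2.06 V, n = 2.
Overall: 2 Co³⁺(aq) + Ni(s) → 2 Co²⁺(aq) + Ni²⁺(aq)
Q = [Co²⁺]^2·[Ni²⁺] / ([Co³⁺]^2); log Q = -5.990.
E = E° − (0.0592/n) log Q = +2.06 − (0.0592/2)(-5.990) = +2.237 V.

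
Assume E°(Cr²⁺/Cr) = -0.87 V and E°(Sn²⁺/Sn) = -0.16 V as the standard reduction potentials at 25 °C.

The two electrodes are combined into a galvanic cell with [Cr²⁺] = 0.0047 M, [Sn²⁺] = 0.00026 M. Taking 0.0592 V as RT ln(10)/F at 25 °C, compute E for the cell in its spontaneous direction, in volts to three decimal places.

+0.673 V

Sn²⁺/Sn is the cathode (higher E°), Cr²⁺/Cr the anode: E°cell = -0.16 − (-0.87) = +0.71 V, n = 2.
Overall: Sn²⁺(aq) + Cr(s) → Sn(s) + Cr²⁺(aq)
Q = [Cr²⁺] / ([Sn²⁺]); log Q = 1.257.
E = E° − (0.0592/n) log Q = +0.71 − (0.0592/2)(1.257) = +0.673 V.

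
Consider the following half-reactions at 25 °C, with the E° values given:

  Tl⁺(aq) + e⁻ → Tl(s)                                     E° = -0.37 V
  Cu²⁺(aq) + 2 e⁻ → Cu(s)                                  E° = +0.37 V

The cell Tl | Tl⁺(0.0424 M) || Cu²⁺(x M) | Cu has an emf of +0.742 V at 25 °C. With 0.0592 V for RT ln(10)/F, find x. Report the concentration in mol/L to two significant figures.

0.0021 M

Cu²⁺/Cu is the cathode, Tl⁺/Tl the anode: E°cell = +0.74 V, n = 2.
Overall reaction: Cu²⁺(aq) + 2 Tl(s) → Cu(s) + 2 Tl⁺(aq); Q = [Tl⁺]^2/[Cu²⁺]^1.
From E = E° − (0.0592/n) log Q: log Q = (E° − E)·n/0.0592 = (+0.74 − (+0.742))·2/0.0592 = -0.0676.
So 1·log[Cu²⁺] = 2·log(0.0424) − log Q = -2.7453 − (-0.0676) = -2.6777; [Cu²⁺] = 10^(-2.6777) ≈ 0.0021 M.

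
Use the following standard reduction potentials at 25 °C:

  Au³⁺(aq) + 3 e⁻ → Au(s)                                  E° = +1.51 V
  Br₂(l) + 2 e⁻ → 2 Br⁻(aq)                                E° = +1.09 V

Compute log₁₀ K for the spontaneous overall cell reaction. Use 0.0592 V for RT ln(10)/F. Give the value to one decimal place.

Cathode: Au³⁺/Au; anode: Br₂/Br⁻. E°cell = +0.42 V, n = 6.
log K = nE°cell / 0.0592 = (6)(+0.42) / 0.0592 = 42.6.

42.6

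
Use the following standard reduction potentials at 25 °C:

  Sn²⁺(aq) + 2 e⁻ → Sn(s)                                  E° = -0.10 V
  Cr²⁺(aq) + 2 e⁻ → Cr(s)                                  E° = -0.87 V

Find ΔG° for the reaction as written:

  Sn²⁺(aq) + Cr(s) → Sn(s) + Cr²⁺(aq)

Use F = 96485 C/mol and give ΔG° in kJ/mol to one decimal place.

As written, Sn²⁺/Sn is reduced (cathode) and Cr²⁺/Cr is oxidised (anode), so E°cell = (-0.10) − (-0.87) = +0.77 V.
Balancing electrons gives n = 2.
ΔG° = −nFE° = −(2)(96485)(+0.77) = -148,587 J = -148.6 kJ/mol.

-148.6 kJ/mol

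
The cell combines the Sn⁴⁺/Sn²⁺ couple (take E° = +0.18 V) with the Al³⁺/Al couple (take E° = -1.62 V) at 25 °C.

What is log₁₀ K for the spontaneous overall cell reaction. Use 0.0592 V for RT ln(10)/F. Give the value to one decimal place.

Cathode: Sn⁴⁺/Sn²⁺; anode: Al³⁺/Al. E°cell = +1.80 V, n = 6.
log K = nE°cell / 0.0592 = (6)(+1.80) / 0.0592 = 182.4.

182.4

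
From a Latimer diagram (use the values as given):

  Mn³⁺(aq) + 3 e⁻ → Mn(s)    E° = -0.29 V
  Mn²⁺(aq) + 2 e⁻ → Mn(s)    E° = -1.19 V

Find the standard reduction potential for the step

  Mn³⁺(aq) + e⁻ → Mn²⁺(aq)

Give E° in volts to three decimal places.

+1.510 V

Sequential free energies add, so n₃E°₃ = n₁E°₁ + n₂E°₂.
With n₃ = 3, and the known step contributing 2×(-1.19) V, the unknown satisfies 1·E° = 3×(-0.29) − 2×(-1.19) = +1.510.
E° = +1.510 / 1 = +1.510 V.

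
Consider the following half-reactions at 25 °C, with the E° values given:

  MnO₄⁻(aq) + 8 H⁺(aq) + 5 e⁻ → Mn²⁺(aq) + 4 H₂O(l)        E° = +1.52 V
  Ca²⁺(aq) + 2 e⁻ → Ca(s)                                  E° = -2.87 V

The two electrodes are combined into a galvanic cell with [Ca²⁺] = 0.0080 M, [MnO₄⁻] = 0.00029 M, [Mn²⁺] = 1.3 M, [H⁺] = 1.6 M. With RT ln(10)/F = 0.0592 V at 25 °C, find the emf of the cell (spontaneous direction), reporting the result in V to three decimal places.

MnO₄⁻/Mn²⁺ is the cathode (higher E°), Ca²⁺/Ca the anode: E°cell = +1.52 − (-2.87) = +4.39 V, n = 10.
Overall: 2 MnO₄⁻(aq) + 16 H⁺(aq) + 5 Ca(s) → 2 Mn²⁺(aq) + 8 H₂O(l) + 5 Ca²⁺(aq)
Q = [Mn²⁺]^2·[Ca²⁺]^5 / ([MnO₄⁻]^2·[H⁺]^16); log Q = -6.447.
E = E° − (0.0592/n) log Q = +4.39 − (0.0592/10)(-6.447) = +4.428 V.

+4.428 V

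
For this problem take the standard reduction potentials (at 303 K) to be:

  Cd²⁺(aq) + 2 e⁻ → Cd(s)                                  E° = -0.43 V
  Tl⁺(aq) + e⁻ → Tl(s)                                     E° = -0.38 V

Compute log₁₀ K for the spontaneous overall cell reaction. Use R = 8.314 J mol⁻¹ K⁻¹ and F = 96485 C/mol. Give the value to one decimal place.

Cathode: Tl⁺/Tl; anode: Cd²⁺/Cd. E°cell = (-0.38) − (-0.43) = +0.05 V, with n = 2.
ΔG° = −nFE° = −RT ln K, so ln K = nFE°/(RT) = (2)(96485)(+0.05) / ((8.314)(303)) = 3.830.
log₁₀ K = 3.830 / ln 10 = 1.7.

1.7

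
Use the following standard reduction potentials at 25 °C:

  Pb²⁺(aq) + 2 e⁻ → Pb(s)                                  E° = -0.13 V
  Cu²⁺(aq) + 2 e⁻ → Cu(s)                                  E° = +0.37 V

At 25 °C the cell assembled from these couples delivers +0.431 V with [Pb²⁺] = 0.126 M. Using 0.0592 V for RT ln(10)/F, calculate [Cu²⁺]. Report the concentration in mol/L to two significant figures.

Cu²⁺/Cu is the cathode, Pb²⁺/Pb the anode: E°cell = +0.50 V, n = 2.
Overall reaction: Cu²⁺(aq) + Pb(s) → Cu(s) + Pb²⁺(aq); Q = [Pb²⁺]^1/[Cu²⁺]^1.
From E = E° − (0.0592/n) log Q: log Q = (E° − E)·n/0.0592 = (+0.50 − (+0.431))·2/0.0592 = 2.3311.
So 1·log[Cu²⁺] = 1·log(0.126) − log Q = -0.8996 − (2.3311) = -3.2307; [Cu²⁺] = 10^(-3.2307) ≈ 0.00059 M.

0.00059 M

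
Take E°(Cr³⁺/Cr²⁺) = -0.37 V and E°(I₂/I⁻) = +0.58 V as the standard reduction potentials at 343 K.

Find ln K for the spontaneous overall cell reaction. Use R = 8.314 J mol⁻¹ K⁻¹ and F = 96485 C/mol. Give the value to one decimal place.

64.3

Cathode: I₂/I⁻; anode: Cr³⁺/Cr²⁺. E°cell = (+0.58) − (-0.37) = +0.95 V, with n = 2.
ΔG° = −nFE° = −RT ln K, so ln K = nFE°/(RT) = (2)(96485)(+0.95) / ((8.314)(343)) = 64.285.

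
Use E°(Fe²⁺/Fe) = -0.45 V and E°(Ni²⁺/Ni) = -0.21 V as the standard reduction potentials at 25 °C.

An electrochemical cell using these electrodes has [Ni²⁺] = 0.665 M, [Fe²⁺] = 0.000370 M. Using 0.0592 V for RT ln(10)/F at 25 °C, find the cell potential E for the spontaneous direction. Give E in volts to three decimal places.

+0.336 V

Ni²⁺/Ni is the cathode (higher E°), Fe²⁺/Fe the anode: E°cell = -0.21 − (-0.45) = +0.24 V, n = 2.
Overall: Ni²⁺(aq) + Fe(s) → Ni(s) + Fe²⁺(aq)
Q = [Fe²⁺] / ([Ni²⁺]); log Q = -3.255.
E = E° − (0.0592/n) log Q = +0.24 − (0.0592/2)(-3.255) = +0.336 V.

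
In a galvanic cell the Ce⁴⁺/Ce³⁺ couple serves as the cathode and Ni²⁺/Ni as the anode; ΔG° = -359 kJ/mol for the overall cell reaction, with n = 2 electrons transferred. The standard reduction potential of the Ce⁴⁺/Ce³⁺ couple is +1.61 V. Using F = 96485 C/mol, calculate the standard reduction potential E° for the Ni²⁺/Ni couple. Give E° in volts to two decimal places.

E°cell = −ΔG°/(nF) = −(-359×10³)/((2)(96485)) = +1.860 V.
Since Ce⁴⁺/Ce³⁺ is the cathode and Ni²⁺/Ni the anode, E°cell = E°(Ce⁴⁺/Ce³⁺) − E°(Ni²⁺/Ni).
So E°(Ni²⁺/Ni) = E°(Ce⁴⁺/Ce³⁺) − E°cell = (+1.61) − (+1.860) = -0.25 V.

-0.25 V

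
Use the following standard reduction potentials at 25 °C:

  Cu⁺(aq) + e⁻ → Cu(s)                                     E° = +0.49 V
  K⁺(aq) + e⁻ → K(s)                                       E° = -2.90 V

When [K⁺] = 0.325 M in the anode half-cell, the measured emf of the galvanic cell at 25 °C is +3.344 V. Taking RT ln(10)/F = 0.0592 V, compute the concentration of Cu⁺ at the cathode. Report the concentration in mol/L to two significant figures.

Cu⁺/Cu is the cathode, K⁺/K the anode: E°cell = +3.39 V, n = 1.
Overall reaction: Cu⁺(aq) + K(s) → Cu(s) + K⁺(aq); Q = [K⁺]^1/[Cu⁺]^1.
From E = E° − (0.0592/n) log Q: log Q = (E° − E)·n/0.0592 = (+3.39 − (+3.344))·1/0.0592 = 0.7770.
So 1·log[Cu⁺] = 1·log(0.325) − log Q = -0.4881 − (0.7770) = -1.2651; [Cu⁺] = 10^(-1.2651) ≈ 0.054 M.

0.054 M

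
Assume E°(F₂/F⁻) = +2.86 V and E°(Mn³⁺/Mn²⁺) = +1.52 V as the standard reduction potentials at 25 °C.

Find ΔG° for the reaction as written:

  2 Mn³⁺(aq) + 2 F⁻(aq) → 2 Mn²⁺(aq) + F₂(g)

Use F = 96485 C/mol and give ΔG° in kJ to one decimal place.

As written, Mn³⁺/Mn²⁺ is reduced (cathode) and F₂/F⁻ is oxidised (anode), so E°cell = (+1.52) − (+2.86) = -1.34 V.
Balancing electrons gives n = 2.
ΔG° = −nFE° = −(2)(96485)(-1.34) = 258,580 J = +258.6 kJ.

+258.6 kJ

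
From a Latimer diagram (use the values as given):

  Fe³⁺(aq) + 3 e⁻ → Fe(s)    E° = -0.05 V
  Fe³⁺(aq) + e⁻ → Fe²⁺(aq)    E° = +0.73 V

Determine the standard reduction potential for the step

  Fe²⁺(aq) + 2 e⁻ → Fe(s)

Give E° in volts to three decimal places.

-0.440 V

Sequential free energies add, so n₃E°₃ = n₁E°₁ + n₂E°₂.
With n₃ = 3, and the known step contributing 1×(+0.73) V, the unknown satisfies 2·E° = 3×(-0.05) − 1×(+0.73) = -0.880.
E° = -0.880 / 2 = -0.440 V.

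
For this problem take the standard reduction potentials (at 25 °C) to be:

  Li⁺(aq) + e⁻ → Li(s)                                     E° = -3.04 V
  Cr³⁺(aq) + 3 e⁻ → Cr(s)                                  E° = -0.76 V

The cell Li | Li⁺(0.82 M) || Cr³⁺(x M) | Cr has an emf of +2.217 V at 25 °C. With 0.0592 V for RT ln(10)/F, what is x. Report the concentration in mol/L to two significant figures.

Cr³⁺/Cr is the cathode, Li⁺/Li the anode: E°cell = +2.28 V, n = 3.
Overall reaction: Cr³⁺(aq) + 3 Li(s) → Cr(s) + 3 Li⁺(aq); Q = [Li⁺]^3/[Cr³⁺]^1.
From E = E° − (0.0592/n) log Q: log Q = (E° − E)·n/0.0592 = (+2.28 − (+2.217))·3/0.0592 = 3.1926.
So 1·log[Cr³⁺] = 3·log(0.82) − log Q = -0.2586 − (3.1926) = -3.4512; [Cr³⁺] = 10^(-3.4512) ≈ 0.00035 M.

0.00035 M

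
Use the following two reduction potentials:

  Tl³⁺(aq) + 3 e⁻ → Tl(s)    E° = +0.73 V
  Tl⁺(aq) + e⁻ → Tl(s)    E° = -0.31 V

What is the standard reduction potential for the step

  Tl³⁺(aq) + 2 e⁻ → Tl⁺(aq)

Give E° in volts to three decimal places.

Sequential free energies add, so n₃E°₃ = n₁E°₁ + n₂E°₂.
With n₃ = 3, and the known step contributing 1×(-0.31) V, the unknown satisfies 2·E° = 3×(+0.73) − 1×(-0.31) = +2.500.
E° = +2.500 / 2 = +1.250 V.

+1.250 V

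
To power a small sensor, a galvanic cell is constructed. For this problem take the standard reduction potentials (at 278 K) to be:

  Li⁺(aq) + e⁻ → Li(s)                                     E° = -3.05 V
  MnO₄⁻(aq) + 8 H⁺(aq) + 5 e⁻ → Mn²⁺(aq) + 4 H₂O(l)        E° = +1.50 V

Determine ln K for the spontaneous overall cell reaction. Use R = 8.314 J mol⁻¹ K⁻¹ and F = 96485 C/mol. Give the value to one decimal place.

Cathode: MnO₄⁻/Mn²⁺; anode: Li⁺/Li. E°cell = (+1.50) − (-3.05) = +4.55 V, with n = 5.
ΔG° = −nFE° = −RT ln K, so ln K = nFE°/(RT) = (5)(96485)(+4.55) / ((8.314)(278)) = 949.700.

949.7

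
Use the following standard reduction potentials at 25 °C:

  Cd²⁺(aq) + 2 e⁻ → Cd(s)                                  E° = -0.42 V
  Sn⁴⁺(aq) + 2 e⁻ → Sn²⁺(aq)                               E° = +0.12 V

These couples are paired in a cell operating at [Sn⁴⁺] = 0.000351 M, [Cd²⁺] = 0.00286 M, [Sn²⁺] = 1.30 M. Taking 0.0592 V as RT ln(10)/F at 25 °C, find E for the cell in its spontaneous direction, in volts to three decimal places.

+0.510 V

Sn⁴⁺/Sn²⁺ is the cathode (higher E°), Cd²⁺/Cd the anode: E°cell = +0.12 − (-0.42) = +0.54 V, n = 2.
Overall: Sn⁴⁺(aq) + Cd(s) → Sn²⁺(aq) + Cd²⁺(aq)
Q = [Sn²⁺]·[Cd²⁺] / ([Sn⁴⁺]); log Q = 1.025.
E = E° − (0.0592/n) log Q = +0.54 − (0.0592/2)(1.025) = +0.510 V.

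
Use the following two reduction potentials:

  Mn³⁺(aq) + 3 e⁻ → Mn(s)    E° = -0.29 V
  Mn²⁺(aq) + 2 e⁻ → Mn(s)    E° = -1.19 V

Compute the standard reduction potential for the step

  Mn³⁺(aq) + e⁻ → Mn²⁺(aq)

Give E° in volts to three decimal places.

Sequential free energies add, so n₃E°₃ = n₁E°₁ + n₂E°₂.
With n₃ = 3, and the known step contributing 2×(-1.19) V, the unknown satisfies 1·E° = 3×(-0.29) − 2×(-1.19) = +1.510.
E° = +1.510 / 1 = +1.510 V.

+1.510 V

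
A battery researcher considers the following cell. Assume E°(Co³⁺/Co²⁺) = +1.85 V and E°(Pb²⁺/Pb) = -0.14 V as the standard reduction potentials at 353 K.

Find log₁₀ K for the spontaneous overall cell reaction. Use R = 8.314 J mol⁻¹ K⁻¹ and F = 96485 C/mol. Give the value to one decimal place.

Cathode: Co³⁺/Co²⁺; anode: Pb²⁺/Pb. E°cell = (+1.85) − (-0.14) = +1.99 V, with n = 2.
ΔG° = −nFE° = −RT ln K, so ln K = nFE°/(RT) = (2)(96485)(+1.99) / ((8.314)(353)) = 130.845.
log₁₀ K = 130.845 / ln 10 = 56.8.

56.8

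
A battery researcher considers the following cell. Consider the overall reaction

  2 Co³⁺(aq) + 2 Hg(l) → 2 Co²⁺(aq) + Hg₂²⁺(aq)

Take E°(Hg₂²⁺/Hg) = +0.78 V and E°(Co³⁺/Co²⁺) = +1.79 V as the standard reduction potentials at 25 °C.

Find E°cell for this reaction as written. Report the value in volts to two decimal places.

+1.01 V

The Co³⁺/Co²⁺ couple has the higher reduction potential, so it is the cathode; Hg₂²⁺/Hg is oxidised at the anode.
E°cell = E°(cathode) − E°(anode) = (+1.79) − (+0.78) = +1.01 V.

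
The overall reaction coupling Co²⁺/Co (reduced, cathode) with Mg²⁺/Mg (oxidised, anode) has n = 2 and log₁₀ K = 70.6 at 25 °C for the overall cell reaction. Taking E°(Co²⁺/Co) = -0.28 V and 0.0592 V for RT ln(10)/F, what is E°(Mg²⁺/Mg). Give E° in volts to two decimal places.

E°cell = (0.0592/n)·log K = (0.0592/2)(70.6) = +2.090 V.
Since Co²⁺/Co is the cathode and Mg²⁺/Mg the anode, E°cell = E°(Co²⁺/Co) − E°(Mg²⁺/Mg).
So E°(Mg²⁺/Mg) = E°(Co²⁺/Co) − E°cell = (-0.28) − (+2.090) = -2.37 V.

-2.37 V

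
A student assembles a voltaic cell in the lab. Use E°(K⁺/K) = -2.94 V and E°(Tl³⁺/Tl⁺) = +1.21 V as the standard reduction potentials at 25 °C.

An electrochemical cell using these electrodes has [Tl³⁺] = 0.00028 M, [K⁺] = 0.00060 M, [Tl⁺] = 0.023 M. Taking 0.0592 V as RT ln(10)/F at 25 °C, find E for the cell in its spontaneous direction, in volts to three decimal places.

+4.284 V

Tl³⁺/Tl⁺ is the cathode (higher E°), K⁺/K the anode: E°cell = +1.21 − (-2.94) = +4.15 V, n = 2.
Overall: Tl³⁺(aq) + 2 K(s) → Tl⁺(aq) + 2 K⁺(aq)
Q = [Tl⁺]·[K⁺]^2 / ([Tl³⁺]); log Q = -4.529.
E = E° − (0.0592/n) log Q = +4.15 − (0.0592/2)(-4.529) = +4.284 V.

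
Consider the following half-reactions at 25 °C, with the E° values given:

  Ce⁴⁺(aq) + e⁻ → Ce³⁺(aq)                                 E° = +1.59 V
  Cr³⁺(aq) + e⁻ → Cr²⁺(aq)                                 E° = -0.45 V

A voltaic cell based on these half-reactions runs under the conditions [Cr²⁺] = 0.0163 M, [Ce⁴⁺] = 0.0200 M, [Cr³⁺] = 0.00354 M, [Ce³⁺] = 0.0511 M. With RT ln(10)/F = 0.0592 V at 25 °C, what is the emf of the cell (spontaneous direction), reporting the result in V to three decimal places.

Ce⁴⁺/Ce³⁺ is the cathode (higher E°), Cr³⁺/Cr²⁺ the anode: E°cell = +1.59 − (-0.45) = +2.04 V, n = 1.
Overall: Ce⁴⁺(aq) + Cr²⁺(aq) → Ce³⁺(aq) + Cr³⁺(aq)
Q = [Ce³⁺]·[Cr³⁺] / ([Ce⁴⁺]·[Cr²⁺]); log Q = -0.256.
E = E° − (0.0592/n) log Q = +2.04 − (0.0592/1)(-0.256) = +2.055 V.

+2.055 V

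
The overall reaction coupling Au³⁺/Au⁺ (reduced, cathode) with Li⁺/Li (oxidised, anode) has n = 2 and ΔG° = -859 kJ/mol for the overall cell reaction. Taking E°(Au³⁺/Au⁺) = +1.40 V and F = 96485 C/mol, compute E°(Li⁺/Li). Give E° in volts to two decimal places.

-3.05 V

E°cell = −ΔG°/(nF) = −(-859×10³)/((2)(96485)) = +4.451 V.
Since Au³⁺/Au⁺ is the cathode and Li⁺/Li the anode, E°cell = E°(Au³⁺/Au⁺) − E°(Li⁺/Li).
So E°(Li⁺/Li) = E°(Au³⁺/Au⁺) − E°cell = (+1.40) − (+4.451) = -3.05 V.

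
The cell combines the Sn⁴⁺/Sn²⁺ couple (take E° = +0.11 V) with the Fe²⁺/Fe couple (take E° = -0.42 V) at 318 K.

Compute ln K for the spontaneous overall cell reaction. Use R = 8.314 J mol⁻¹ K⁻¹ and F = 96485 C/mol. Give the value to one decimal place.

Cathode: Sn⁴⁺/Sn²⁺; anode: Fe²⁺/Fe. E°cell = (+0.11) − (-0.42) = +0.53 V, with n = 2.
ΔG° = −nFE° = −RT ln K, so ln K = nFE°/(RT) = (2)(96485)(+0.53) / ((8.314)(318)) = 38.684.

38.7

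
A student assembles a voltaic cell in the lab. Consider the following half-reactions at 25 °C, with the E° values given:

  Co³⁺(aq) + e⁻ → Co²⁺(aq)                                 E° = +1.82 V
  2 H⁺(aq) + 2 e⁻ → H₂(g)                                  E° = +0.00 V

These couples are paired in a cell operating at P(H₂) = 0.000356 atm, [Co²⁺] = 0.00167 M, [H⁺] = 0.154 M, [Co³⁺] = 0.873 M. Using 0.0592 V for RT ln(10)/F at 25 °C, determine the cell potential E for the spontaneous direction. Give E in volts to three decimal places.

+1.927 V

Co³⁺/Co²⁺ is the cathode (higher E°), H⁺/H₂ the anode: E°cell = +1.82 − (+0.00) = +1.82 V, n = 2.
Overall: 2 Co³⁺(aq) + H₂(g) → 2 Co²⁺(aq) + 2 H⁺(aq)
Q = [Co²⁺]^2·[H⁺]^2 / ([Co³⁺]^2·P(H₂)); log Q = -3.613.
E = E° − (0.0592/n) log Q = +1.82 − (0.0592/2)(-3.613) = +1.927 V.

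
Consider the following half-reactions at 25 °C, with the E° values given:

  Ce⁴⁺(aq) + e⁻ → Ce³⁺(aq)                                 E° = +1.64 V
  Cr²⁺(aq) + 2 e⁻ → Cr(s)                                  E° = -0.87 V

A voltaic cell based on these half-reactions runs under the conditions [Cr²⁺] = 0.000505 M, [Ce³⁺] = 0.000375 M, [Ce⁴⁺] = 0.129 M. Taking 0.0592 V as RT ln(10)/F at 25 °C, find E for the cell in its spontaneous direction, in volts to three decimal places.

Ce⁴⁺/Ce³⁺ is the cathode (higher E°), Cr²⁺/Cr the anode: E°cell = +1.64 − (-0.87) = +2.51 V, n = 2.
Overall: 2 Ce⁴⁺(aq) + Cr(s) → 2 Ce³⁺(aq) + Cr²⁺(aq)
Q = [Ce³⁺]^2·[Cr²⁺] / ([Ce⁴⁺]^2); log Q = -8.370.
E = E° − (0.0592/n) log Q = +2.51 − (0.0592/2)(-8.370) = +2.758 V.

+2.758 V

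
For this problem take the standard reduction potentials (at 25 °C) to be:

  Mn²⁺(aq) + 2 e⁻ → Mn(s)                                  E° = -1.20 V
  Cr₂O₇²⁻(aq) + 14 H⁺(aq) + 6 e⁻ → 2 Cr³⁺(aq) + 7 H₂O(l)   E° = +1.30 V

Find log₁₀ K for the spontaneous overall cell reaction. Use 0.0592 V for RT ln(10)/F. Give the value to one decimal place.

253.4

Cathode: Cr₂O₇²⁻/Cr³⁺; anode: Mn²⁺/Mn. E°cell = +2.50 V, n = 6.
log K = nE°cell / 0.0592 = (6)(+2.50) / 0.0592 = 253.4.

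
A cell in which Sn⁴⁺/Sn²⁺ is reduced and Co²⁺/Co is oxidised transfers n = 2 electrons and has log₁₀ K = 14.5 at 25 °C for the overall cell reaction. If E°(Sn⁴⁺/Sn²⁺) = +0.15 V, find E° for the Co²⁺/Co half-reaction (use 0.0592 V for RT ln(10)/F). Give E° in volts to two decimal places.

E°cell = (0.0592/n)·log K = (0.0592/2)(14.5) = +0.429 V.
Since Sn⁴⁺/Sn²⁺ is the cathode and Co²⁺/Co the anode, E°cell = E°(Sn⁴⁺/Sn²⁺) − E°(Co²⁺/Co).
So E°(Co²⁺/Co) = E°(Sn⁴⁺/Sn²⁺) − E°cell = (+0.15) − (+0.429) = -0.28 V.

-0.28 V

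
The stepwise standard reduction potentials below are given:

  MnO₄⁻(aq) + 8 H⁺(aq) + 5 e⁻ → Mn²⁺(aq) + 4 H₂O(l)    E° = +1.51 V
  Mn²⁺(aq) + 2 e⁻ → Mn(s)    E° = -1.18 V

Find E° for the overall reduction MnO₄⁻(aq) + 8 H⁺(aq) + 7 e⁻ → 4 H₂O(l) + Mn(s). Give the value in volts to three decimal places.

Standard free energies of sequential steps add: ΔG°₃ = ΔG°₁ + ΔG°₂, so n₃E°₃ = n₁E°₁ + n₂E°₂.
E°₃ = (5×+1.51 + 2×-1.18) / 7 = (+5.190) / 7 = +0.741 V.

+0.741 V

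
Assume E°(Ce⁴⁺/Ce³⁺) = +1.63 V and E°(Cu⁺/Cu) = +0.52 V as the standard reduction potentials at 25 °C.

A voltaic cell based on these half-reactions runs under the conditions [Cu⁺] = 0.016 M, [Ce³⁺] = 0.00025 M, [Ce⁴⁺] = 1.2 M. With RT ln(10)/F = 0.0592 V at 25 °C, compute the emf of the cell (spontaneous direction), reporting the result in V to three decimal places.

Ce⁴⁺/Ce³⁺ is the cathode (higher E°), Cu⁺/Cu the anode: E°cell = +1.63 − (+0.52) = +1.11 V, n = 1.
Overall: Ce⁴⁺(aq) + Cu(s) → Ce³⁺(aq) + Cu⁺(aq)
Q = [Ce³⁺]·[Cu⁺] / ([Ce⁴⁺]); log Q = -5.477.
E = E° − (0.0592/n) log Q = +1.11 − (0.0592/1)(-5.477) = +1.434 V.

+1.434 V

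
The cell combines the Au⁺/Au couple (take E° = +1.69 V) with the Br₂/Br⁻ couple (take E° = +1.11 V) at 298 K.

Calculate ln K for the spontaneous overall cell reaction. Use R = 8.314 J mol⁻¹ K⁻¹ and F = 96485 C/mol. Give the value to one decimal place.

Cathode: Au⁺/Au; anode: Br₂/Br⁻. E°cell = (+1.69) − (+1.11) = +0.58 V, with n = 2.
ΔG° = −nFE° = −RT ln K, so ln K = nFE°/(RT) = (2)(96485)(+0.58) / ((8.314)(298)) = 45.174.

45.2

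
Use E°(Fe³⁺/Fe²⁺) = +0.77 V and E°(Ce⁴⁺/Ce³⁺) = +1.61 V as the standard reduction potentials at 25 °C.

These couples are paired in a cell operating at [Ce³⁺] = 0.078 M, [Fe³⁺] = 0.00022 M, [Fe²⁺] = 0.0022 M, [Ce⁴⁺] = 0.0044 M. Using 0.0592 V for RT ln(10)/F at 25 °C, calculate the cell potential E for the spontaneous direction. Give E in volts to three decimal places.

Ce⁴⁺/Ce³⁺ is the cathode (higher E°), Fe³⁺/Fe²⁺ the anode: E°cell = +1.61 − (+0.77) = +0.84 V, n = 1.
Overall: Ce⁴⁺(aq) + Fe²⁺(aq) → Ce³⁺(aq) + Fe³⁺(aq)
Q = [Ce³⁺]·[Fe³⁺] / ([Ce⁴⁺]·[Fe²⁺]); log Q = 0.249.
E = E° − (0.0592/n) log Q = +0.84 − (0.0592/1)(0.249) = +0.825 V.

+0.825 V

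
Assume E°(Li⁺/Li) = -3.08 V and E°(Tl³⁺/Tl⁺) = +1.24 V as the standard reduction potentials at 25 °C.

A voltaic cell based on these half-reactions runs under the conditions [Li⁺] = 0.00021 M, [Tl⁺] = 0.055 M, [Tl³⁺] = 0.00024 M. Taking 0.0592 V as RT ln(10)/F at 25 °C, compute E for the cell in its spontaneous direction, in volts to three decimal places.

Tl³⁺/Tl⁺ is the cathode (higher E°), Li⁺/Li the anode: E°cell = +1.24 − (-3.08) = +4.32 V, n = 2.
Overall: Tl³⁺(aq) + 2 Li(s) → Tl⁺(aq) + 2 Li⁺(aq)
Q = [Tl⁺]·[Li⁺]^2 / ([Tl³⁺]); log Q = -4.995.
E = E° − (0.0592/n) log Q = +4.32 − (0.0592/2)(-4.995) = +4.468 V.

+4.468 V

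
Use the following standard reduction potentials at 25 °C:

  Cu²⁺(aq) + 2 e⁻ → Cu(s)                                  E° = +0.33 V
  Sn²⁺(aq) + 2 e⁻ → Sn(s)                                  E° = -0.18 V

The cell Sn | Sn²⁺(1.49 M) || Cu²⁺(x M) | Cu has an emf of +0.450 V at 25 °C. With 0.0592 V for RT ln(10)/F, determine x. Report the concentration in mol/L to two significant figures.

Cu²⁺/Cu is the cathode, Sn²⁺/Sn the anode: E°cell = +0.51 V, n = 2.
Overall reaction: Cu²⁺(aq) + Sn(s) → Cu(s) + Sn²⁺(aq); Q = [Sn²⁺]^1/[Cu²⁺]^1.
From E = E° − (0.0592/n) log Q: log Q = (E° − E)·n/0.0592 = (+0.51 − (+0.450))·2/0.0592 = 2.0270.
So 1·log[Cu²⁺] = 1·log(1.49) − log Q = 0.1732 − (2.0270) = -1.8538; [Cu²⁺] = 10^(-1.8538) ≈ 0.014 M.

0.014 M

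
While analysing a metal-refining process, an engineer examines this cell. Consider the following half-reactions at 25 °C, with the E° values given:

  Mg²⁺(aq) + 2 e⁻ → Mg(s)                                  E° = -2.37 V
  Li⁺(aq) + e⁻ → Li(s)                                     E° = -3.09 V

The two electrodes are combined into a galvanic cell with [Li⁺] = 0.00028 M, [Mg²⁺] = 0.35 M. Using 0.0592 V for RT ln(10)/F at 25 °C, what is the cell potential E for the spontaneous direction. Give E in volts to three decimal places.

Mg²⁺/Mg is the cathode (higher E°), Li⁺/Li the anode: E°cell = -2.37 − (-3.09) = +0.72 V, n = 2.
Overall: Mg²⁺(aq) + 2 Li(s) → Mg(s) + 2 Li⁺(aq)
Q = [Li⁺]^2 / ([Mg²⁺]); log Q = -6.650.
E = E° − (0.0592/n) log Q = +0.72 − (0.0592/2)(-6.650) = +0.917 V.

+0.917 V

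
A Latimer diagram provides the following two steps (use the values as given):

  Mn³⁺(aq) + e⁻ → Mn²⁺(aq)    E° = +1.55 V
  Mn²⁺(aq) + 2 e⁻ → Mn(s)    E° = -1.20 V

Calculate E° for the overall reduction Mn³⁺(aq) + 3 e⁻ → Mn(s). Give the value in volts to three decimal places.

-0.283 V

Standard free energies of sequential steps add: ΔG°₃ = ΔG°₁ + ΔG°₂, so n₃E°₃ = n₁E°₁ + n₂E°₂.
E°₃ = (1×+1.55 + 2×-1.20) / 3 = (-0.850) / 3 = -0.283 V.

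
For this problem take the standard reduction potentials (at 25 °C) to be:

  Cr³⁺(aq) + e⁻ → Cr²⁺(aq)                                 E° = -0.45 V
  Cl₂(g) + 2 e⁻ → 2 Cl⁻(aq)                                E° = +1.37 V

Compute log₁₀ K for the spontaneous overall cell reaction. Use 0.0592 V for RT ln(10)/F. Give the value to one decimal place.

61.5

Cathode: Cl₂/Cl⁻; anode: Cr³⁺/Cr²⁺. E°cell = +1.82 V, n = 2.
log K = nE°cell / 0.0592 = (2)(+1.82) / 0.0592 = 61.5.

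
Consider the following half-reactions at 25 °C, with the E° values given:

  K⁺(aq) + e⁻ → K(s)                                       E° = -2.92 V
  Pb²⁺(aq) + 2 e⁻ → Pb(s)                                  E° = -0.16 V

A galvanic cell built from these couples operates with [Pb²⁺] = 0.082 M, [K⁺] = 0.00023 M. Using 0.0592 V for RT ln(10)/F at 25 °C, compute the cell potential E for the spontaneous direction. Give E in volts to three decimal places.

Pb²⁺/Pb is the cathode (higher E°), K⁺/K the anode: E°cell = -0.16 − (-2.92) = +2.76 V, n = 2.
Overall: Pb²⁺(aq) + 2 K(s) → Pb(s) + 2 K⁺(aq)
Q = [K⁺]^2 / ([Pb²⁺]); log Q = -6.190.
E = E° − (0.0592/n) log Q = +2.76 − (0.0592/2)(-6.190) = +2.943 V.

+2.943 V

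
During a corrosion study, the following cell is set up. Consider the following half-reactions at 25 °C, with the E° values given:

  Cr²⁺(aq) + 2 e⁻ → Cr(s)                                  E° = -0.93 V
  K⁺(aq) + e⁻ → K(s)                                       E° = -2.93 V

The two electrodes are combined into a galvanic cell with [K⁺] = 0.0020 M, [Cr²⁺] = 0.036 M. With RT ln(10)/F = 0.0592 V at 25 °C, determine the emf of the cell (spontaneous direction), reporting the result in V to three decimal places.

Cr²⁺/Cr is the cathode (higher E°), K⁺/K the anode: E°cell = -0.93 − (-2.93) = +2.00 V, n = 2.
Overall: Cr²⁺(aq) + 2 K(s) → Cr(s) + 2 K⁺(aq)
Q = [K⁺]^2 / ([Cr²⁺]); log Q = -3.954.
E = E° − (0.0592/n) log Q = +2.00 − (0.0592/2)(-3.954) = +2.117 V.

+2.117 V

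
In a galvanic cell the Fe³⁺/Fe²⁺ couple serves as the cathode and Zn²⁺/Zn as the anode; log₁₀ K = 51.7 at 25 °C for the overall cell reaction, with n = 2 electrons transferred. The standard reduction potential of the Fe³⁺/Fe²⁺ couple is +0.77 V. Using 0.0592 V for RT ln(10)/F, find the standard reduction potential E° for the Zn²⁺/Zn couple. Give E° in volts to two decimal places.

-0.76 V

E°cell = (0.0592/n)·log K = (0.0592/2)(51.7) = +1.530 V.
Since Fe³⁺/Fe²⁺ is the cathode and Zn²⁺/Zn the anode, E°cell = E°(Fe³⁺/Fe²⁺) − E°(Zn²⁺/Zn).
So E°(Zn²⁺/Zn) = E°(Fe³⁺/Fe²⁺) − E°cell = (+0.77) − (+1.530) = -0.76 V.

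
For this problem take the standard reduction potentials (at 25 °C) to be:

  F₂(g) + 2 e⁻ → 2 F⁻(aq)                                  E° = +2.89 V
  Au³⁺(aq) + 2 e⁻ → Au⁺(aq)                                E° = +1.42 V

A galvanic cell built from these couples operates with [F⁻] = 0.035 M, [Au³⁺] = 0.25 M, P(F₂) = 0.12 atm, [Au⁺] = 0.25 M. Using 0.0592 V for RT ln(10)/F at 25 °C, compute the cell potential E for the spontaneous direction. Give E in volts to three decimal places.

F₂/F⁻ is the cathode (higher E°), Au³⁺/Au⁺ the anode: E°cell = +2.89 − (+1.42) = +1.47 V, n = 2.
Overall: F₂(g) + Au⁺(aq) → 2 F⁻(aq) + Au³⁺(aq)
Q = [F⁻]^2·[Au³⁺] / (P(F₂)·[Au⁺]); log Q = -1.991.
E = E° − (0.0592/n) log Q = +1.47 − (0.0592/2)(-1.991) = +1.529 V.

+1.529 V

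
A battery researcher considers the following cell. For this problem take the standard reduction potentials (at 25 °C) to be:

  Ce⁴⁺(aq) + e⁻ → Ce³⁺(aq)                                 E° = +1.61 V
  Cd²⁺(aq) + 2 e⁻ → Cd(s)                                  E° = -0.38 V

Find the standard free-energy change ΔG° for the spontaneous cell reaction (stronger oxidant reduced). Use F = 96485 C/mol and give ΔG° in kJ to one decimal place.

Ce⁴⁺/Ce³⁺ (E° = +1.61 V) is the cathode; Cd²⁺/Cd (E° = -0.38 V) is the anode, so E°cell = +1.99 V.
Balancing electrons gives n = 2 (lcm of 1 and 2).
ΔG° = −nFE° = −(2)(96485)(+1.99) = -384,010 J = -384.0 kJ.

-384.0 kJ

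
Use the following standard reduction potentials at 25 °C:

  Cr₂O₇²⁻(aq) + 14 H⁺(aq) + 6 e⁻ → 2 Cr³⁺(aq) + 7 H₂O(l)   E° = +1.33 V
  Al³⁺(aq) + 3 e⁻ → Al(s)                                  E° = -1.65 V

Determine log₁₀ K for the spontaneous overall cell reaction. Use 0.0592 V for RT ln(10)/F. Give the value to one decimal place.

Cathode: Cr₂O₇²⁻/Cr³⁺; anode: Al³⁺/Al. E°cell = +2.98 V, n = 6.
log K = nE°cell / 0.0592 = (6)(+2.98) / 0.0592 = 302.0.

302.0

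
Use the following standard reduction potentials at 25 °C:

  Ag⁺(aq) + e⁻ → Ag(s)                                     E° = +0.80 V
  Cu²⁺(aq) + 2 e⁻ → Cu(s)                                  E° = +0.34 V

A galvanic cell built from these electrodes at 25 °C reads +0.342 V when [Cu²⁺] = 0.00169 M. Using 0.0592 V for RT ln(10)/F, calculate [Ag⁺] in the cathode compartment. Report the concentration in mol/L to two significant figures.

0.00042 M

Ag⁺/Ag is the cathode, Cu²⁺/Cu the anode: E°cell = +0.46 V, n = 2.
Overall reaction: 2 Ag⁺(aq) + Cu(s) → 2 Ag(s) + Cu²⁺(aq); Q = [Cu²⁺]^1/[Ag⁺]^2.
From E = E° − (0.0592/n) log Q: log Q = (E° − E)·n/0.0592 = (+0.46 − (+0.342))·2/0.0592 = 3.9865.
So 2·log[Ag⁺] = 1·log(0.00169) − log Q = -2.7721 − (3.9865) = -6.7586; log[Ag⁺] = -6.7586 / 2 = -3.3793; [Ag⁺] = 10^(-3.3793) ≈ 0.00042 M.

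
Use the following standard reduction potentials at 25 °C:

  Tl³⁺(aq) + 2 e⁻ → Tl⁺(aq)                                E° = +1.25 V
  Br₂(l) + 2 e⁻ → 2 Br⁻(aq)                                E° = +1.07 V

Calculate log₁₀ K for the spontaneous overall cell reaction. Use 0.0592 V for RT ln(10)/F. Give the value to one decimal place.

Cathode: Tl³⁺/Tl⁺; anode: Br₂/Br⁻. E°cell = +0.18 V, n = 2.
log K = nE°cell / 0.0592 = (2)(+0.18) / 0.0592 = 6.1.

6.1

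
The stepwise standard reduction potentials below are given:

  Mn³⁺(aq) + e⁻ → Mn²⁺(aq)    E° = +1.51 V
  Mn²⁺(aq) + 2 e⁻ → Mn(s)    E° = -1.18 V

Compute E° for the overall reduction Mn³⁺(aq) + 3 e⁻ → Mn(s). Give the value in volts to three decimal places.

-0.283 V

Since ΔG° = −nFE° is additive over sequential reductions, n₃E°₃ = n₁E°₁ + n₂E°₂.
E°₃ = (1×+1.51 + 2×-1.18) / 3 = (-0.850) / 3 = -0.283 V.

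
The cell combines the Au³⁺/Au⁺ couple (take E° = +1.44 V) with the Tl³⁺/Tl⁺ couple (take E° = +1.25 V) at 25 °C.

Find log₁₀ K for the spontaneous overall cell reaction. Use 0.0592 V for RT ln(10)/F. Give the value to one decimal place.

6.4

Cathode: Au³⁺/Au⁺; anode: Tl³⁺/Tl⁺. E°cell = +0.19 V, n = 2.
log K = nE°cell / 0.0592 = (2)(+0.19) / 0.0592 = 6.4.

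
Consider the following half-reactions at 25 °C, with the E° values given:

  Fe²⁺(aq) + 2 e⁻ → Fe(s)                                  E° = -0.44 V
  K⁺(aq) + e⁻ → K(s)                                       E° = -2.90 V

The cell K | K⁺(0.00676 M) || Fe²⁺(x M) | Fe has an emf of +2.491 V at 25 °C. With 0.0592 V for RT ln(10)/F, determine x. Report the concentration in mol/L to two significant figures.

Fe²⁺/Fe is the cathode, K⁺/K the anode: E°cell = +2.46 V, n = 2.
Overall reaction: Fe²⁺(aq) + 2 K(s) → Fe(s) + 2 K⁺(aq); Q = [K⁺]^2/[Fe²⁺]^1.
From E = E° − (0.0592/n) log Q: log Q = (E° − E)·n/0.0592 = (+2.46 − (+2.491))·2/0.0592 = -1.0473.
So 1·log[Fe²⁺] = 2·log(0.00676) − log Q = -4.3401 − (-1.0473) = -3.2928; [Fe²⁺] = 10^(-3.2928) ≈ 0.00051 M.

0.00051 M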